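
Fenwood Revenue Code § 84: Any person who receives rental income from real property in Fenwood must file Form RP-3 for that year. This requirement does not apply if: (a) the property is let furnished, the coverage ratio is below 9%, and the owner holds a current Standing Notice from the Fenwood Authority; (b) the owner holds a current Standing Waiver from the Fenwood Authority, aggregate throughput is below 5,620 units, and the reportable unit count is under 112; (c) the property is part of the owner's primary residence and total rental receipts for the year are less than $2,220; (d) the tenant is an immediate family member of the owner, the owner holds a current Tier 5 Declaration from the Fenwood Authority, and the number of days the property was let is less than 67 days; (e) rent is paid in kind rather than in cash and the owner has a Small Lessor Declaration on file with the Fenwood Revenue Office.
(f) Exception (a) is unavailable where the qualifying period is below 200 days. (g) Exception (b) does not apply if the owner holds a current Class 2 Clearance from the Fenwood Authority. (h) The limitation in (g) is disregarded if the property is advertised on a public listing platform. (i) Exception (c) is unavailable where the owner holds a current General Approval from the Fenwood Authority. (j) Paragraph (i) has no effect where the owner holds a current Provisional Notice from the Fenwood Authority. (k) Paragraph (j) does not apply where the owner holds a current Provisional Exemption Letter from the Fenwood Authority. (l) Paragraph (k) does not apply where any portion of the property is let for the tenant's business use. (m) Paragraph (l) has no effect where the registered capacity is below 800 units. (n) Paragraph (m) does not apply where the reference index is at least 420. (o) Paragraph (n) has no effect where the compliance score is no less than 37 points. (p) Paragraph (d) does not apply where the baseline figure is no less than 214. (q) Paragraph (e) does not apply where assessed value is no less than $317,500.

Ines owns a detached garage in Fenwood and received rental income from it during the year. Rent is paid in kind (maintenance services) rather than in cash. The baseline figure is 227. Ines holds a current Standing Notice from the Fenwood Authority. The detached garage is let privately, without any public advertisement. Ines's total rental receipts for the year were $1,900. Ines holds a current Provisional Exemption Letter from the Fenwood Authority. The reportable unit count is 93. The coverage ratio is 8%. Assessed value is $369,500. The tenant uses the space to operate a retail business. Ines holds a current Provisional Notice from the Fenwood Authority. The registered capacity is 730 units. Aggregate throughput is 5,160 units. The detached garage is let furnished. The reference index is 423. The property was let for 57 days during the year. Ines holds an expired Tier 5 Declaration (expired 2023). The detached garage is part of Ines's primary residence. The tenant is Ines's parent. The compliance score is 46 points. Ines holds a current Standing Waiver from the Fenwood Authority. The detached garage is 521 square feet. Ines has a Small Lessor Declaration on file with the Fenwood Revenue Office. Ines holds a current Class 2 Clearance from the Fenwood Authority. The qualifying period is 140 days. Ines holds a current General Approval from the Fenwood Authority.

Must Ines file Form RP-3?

Exception (a)'s conditions are all satisfied: the property is let furnished; the coverage ratio is 8%, below the 9% limit; a current Standing Notice is held. But: (f) is engaged — the qualifying period is 140 days, below the 200 days limit. (a) is therefore removed.
Exception (b): a current Standing Waiver is held; aggregate throughput is 5,160 units, below the 5,620 units limit; the reportable unit count is 93, under the 112 limit — every condition holds. But applying paragraphs (g)–(h): (g) is engaged — a current Class 2 Clearance is held. (h), which would lift (g), is not engaged — the property is let privately without advertisement. Exception (b) does not apply.
All of (c)'s requirements are met (the detached garage is part of the primary residence; total rental receipts for the year are $1,900, less than the $2,220 limit). However, paragraphs (i)–(o) must be considered: (i) operates against (c): a current General Approval is held. (j) would limit (i) — a current Provisional Notice is held — but (k) sets (j) aside: (k) is triggered — a current Provisional Exemption Letter is held. (l) would limit (k) — the space is let for business use — but (m) sets (l) aside: (m) operates against (l): the registered capacity is 730 units, below the 800 units limit. (n) is triggered (the reference index is 423, meeting the 420 threshold), but is itself disapplied by (o): (o) operates — the compliance score is 46 points, meeting the 37 points threshold. So (c) is unavailable.
Exception (d) fails — no current Tier 5 Declaration is held.
Exception (e)'s conditions are all satisfied: rent is paid in kind; a Small Lessor Declaration is on file. Turning to paragraph (q): (q) operates against (e): assessed value is $369,500, meeting the $317,500 threshold. So (e) is unavailable.
No exception is made out. Ines falls within the general rule.

Yes — Ines must file Form RP-3.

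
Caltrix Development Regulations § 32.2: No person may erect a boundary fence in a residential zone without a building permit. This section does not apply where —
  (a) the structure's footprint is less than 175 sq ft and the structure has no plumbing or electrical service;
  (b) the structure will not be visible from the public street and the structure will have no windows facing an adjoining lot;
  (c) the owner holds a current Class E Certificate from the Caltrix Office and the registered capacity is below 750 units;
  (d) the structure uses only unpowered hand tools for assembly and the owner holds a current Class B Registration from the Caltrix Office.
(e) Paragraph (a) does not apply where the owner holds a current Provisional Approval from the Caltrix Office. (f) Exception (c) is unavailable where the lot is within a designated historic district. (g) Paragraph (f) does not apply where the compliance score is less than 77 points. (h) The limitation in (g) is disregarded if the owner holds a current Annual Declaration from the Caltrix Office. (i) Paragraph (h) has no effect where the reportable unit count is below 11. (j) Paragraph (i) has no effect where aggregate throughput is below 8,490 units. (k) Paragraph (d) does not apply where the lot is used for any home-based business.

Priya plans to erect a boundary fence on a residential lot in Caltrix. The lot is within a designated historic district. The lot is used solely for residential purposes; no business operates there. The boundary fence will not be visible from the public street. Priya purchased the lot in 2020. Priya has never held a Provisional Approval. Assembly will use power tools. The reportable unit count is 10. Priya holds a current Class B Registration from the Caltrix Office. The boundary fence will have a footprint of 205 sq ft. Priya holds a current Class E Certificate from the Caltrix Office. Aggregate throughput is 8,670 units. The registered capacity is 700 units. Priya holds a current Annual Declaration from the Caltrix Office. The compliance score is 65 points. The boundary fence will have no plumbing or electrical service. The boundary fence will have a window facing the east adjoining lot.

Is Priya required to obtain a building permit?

No — exception (c) applies; Priya does not need a building permit.

Exception (a) requires that the structure's footprint is less than 175 sq ft; but the structure's footprint is 205 sq ft, not less than 175 sq ft, so (a) is unavailable.
Exception (b) fails — a window faces an adjoining lot.
All of (c)'s requirements are met (a current Class E Certificate is held; the registered capacity is 700 units, below the 750 units limit). As to paragraphs (f)–(j): (f) is engaged (the lot is in a historic district), but is displaced by (g): (g) applies — the compliance score is 65 points, less than the 77 points limit. (h) is engaged (a current Annual Declaration is held), but is set aside by (i): (i) operates — the reportable unit count is 10, below the 11 limit. (j), which would lift (i), is inapplicable — aggregate throughput is 8,670 units, not below 8,490 units. Exception (c) stands.
Exception (d) fails — assembly uses power tools.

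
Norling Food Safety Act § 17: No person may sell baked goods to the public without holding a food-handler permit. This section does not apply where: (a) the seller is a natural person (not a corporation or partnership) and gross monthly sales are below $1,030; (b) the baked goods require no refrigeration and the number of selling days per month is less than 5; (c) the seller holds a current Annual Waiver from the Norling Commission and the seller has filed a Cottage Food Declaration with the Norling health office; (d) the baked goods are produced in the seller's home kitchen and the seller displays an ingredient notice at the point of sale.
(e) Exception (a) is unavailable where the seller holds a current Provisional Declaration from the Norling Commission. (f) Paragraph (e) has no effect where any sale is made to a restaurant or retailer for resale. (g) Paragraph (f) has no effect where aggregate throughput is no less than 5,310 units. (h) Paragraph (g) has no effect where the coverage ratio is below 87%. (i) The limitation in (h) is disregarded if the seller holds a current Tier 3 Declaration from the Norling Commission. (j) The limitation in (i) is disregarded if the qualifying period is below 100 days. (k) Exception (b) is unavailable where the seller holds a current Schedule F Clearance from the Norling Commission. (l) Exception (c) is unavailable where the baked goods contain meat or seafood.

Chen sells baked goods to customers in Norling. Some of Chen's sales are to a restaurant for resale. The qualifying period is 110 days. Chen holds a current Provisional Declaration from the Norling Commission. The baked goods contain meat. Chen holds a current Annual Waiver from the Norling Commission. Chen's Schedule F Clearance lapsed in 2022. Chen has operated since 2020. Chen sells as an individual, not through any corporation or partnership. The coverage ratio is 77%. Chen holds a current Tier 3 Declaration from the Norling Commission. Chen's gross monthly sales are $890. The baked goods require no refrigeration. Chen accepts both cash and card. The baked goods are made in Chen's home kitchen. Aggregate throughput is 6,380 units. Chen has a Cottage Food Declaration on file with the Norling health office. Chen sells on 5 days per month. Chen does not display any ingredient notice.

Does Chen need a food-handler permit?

Yes — Chen must hold a food-handler permit.

Exception (a) is satisfied on its face — the seller is a natural person; gross monthly sales are $890, below the $1,030 limit. But: (e) operates against (a): a current Provisional Declaration is held. (f) applies (some sales are to a restaurant for resale), but is itself disapplied by (g): (g) operates against (f): aggregate throughput is 6,380 units, meeting the 5,310 units threshold. (h) would limit (g) — the coverage ratio is 77%, below the 87% limit — but (i) sets (h) aside: (i) is triggered — a current Tier 3 Declaration is held. (j) does not operate here (the qualifying period is 110 days, not below 100 days), so (i) stands. Exception (a) does not apply.
Exception (b) requires that the number of selling days per month is less than 5; but the number of selling days per month is 5, not less than 5, so (b) is unavailable.
Exception (c) is satisfied on its face — a current Annual Waiver is held; a Cottage Food Declaration is on file. But applying paragraph (l): (l) operates against (c): the baked goods contain meat. So (c) is unavailable.
Exception (d) requires that the seller displays an ingredient notice at the point of sale; but no ingredient notice is displayed, so (d) is unavailable.
None of the exceptions is available; § 17 applies in full.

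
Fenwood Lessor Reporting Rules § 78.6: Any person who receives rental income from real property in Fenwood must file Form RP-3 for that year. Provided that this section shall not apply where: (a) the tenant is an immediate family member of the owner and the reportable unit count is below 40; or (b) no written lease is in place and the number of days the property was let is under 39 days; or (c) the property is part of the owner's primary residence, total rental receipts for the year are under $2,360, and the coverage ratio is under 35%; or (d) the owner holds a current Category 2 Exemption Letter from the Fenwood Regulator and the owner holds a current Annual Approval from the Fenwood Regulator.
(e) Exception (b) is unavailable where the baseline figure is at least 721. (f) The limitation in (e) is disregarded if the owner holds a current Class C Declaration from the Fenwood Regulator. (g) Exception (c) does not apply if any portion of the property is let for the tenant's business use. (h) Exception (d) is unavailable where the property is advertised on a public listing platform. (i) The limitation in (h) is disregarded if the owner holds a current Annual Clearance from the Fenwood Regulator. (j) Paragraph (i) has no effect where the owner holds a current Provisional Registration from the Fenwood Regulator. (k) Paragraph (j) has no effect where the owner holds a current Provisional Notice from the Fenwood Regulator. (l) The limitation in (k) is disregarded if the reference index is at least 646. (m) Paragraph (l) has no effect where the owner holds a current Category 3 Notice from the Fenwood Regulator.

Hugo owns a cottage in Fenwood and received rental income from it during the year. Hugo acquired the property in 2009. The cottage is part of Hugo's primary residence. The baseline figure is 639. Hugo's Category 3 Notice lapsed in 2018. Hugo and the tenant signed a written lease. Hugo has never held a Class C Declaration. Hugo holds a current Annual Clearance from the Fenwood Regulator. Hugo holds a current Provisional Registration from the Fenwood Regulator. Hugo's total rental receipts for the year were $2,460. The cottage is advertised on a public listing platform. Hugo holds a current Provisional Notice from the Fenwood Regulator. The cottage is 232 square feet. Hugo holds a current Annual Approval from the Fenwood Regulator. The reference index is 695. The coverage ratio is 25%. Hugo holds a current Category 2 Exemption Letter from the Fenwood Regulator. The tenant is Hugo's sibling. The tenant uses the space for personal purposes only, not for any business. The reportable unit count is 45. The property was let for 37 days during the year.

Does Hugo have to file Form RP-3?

Exception (a) fails — the reportable unit count is 45, not below 40.
Exception (b) fails — a written lease is in place.
Exception (c) does not apply: total rental receipts for the year are $2,460, not under $2,360.
Exception (d) is satisfied on its face — a current Category 2 Exemption Letter is held; a current Annual Approval is held. However, paragraphs (h)–(m) must be considered: (h) operates — the property is publicly advertised. (i) applies (a current Annual Clearance is held), but is displaced by (j): (j) is triggered — a current Provisional Registration is held. (k) is triggered (a current Provisional Notice is held), but yields to (l): (l) is engaged — the reference index is 695, meeting the 646 threshold. (m), which would lift (l), does not operate here — the Category 3 Notice is not current. Exception (d) does not apply.
No exception is made out. Hugo falls within the general rule.

Yes — Hugo must file Form RP-3.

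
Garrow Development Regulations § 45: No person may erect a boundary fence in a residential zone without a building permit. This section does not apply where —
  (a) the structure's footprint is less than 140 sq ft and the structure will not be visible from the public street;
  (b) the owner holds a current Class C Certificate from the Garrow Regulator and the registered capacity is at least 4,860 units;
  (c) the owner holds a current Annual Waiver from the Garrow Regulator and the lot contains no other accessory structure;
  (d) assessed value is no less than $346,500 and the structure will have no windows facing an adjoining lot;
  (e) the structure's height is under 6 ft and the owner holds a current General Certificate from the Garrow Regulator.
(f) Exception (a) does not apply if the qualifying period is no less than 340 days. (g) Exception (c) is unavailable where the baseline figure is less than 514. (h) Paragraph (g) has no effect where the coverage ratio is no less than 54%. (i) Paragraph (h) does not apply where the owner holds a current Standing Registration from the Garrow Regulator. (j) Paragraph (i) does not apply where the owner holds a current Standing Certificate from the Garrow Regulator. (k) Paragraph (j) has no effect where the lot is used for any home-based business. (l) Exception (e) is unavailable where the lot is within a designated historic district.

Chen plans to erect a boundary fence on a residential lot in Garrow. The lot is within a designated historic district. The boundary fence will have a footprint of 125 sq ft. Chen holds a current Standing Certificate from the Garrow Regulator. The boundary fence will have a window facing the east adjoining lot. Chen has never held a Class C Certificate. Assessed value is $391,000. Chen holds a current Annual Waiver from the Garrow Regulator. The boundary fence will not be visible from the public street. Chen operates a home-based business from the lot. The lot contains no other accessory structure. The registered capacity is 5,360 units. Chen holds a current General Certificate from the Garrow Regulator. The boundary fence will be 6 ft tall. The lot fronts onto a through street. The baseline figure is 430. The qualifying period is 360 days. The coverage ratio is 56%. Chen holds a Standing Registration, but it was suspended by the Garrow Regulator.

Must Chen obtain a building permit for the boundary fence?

No — exception (c) applies; Chen does not need a building permit.

All of (a)'s requirements are met (the structure's footprint is 125 sq ft, less than the 140 sq ft limit; the structure will not be visible from the street). But: (f) applies — the qualifying period is 360 days, meeting the 340 days threshold. So (a) is unavailable.
Exception (b) requires that the owner holds a current Class C Certificate from the Garrow Regulator; but the Class C Certificate is not current, so (b) is unavailable.
Exception (c)'s conditions are all satisfied: a current Annual Waiver is held; the lot has no other accessory structure. As to paragraphs (g)–(k): (g) would limit (c) — the baseline figure is 430, less than the 514 limit — but (h) sets (g) aside: (h) is engaged — the coverage ratio is 56%, meeting the 54% threshold. (i), which would lift (h), is not triggered — no current Standing Registration is held. Exception (c) stands.
Exception (d) requires that the structure will have no windows facing an adjoining lot; but a window faces an adjoining lot, so (d) is unavailable.
Exception (e) fails — the structure's height is 6 ft, not under 6 ft.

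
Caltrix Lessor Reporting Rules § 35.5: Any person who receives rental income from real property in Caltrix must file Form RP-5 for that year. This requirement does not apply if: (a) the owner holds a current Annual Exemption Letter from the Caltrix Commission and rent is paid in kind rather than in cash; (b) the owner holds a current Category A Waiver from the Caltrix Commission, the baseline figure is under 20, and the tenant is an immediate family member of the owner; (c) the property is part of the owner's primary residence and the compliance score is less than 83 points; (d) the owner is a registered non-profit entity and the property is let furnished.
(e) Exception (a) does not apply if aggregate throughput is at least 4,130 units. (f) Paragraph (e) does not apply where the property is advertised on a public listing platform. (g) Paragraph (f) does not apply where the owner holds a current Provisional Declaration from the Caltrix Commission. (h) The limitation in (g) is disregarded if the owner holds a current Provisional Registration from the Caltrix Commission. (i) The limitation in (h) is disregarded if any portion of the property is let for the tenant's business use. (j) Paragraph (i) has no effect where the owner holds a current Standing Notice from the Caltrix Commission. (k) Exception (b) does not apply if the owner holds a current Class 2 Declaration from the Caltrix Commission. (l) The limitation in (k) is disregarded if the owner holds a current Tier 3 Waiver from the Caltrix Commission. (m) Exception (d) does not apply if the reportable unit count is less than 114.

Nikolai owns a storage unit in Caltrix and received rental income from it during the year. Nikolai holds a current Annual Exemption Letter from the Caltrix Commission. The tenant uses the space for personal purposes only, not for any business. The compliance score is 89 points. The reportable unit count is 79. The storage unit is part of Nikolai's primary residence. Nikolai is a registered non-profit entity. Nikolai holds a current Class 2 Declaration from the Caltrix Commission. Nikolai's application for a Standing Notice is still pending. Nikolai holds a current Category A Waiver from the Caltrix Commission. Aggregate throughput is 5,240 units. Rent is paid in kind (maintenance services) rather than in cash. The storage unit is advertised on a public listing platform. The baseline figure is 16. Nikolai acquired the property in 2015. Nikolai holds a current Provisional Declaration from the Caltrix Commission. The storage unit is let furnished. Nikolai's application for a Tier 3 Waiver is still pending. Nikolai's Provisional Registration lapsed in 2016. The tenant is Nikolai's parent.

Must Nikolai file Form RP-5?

Yes — Nikolai must file Form RP-5.

All of (a)'s requirements are met (a current Annual Exemption Letter is held; rent is paid in kind). But applying paragraphs (e)–(j): (e) operates against (a): aggregate throughput is 5,240 units, meeting the 4,130 units threshold. (f) would limit (e) — the property is publicly advertised — but (g) sets (f) aside: (g) operates against (f): a current Provisional Declaration is held. (h) is not triggered (the Provisional Registration is not current), so (g) stands. Exception (a) does not apply.
Exception (b) is satisfied on its face — a current Category A Waiver is held; the baseline figure is 16, under the 20 limit; the tenant is an immediate family member. But: (k) operates — a current Class 2 Declaration is held. (l), which would lift (k), is not engaged — the Tier 3 Waiver is not current. So (b) is unavailable.
Exception (c) does not apply: the compliance score is 89 points, not less than 83 points.
Exception (d): Nikolai is a registered non-profit; the property is let furnished — every condition holds. But applying paragraph (m): (m) operates against (d): the reportable unit count is 79, less than the 114 limit. So (d) is unavailable.
No exception is made out. Nikolai falls within the general rule.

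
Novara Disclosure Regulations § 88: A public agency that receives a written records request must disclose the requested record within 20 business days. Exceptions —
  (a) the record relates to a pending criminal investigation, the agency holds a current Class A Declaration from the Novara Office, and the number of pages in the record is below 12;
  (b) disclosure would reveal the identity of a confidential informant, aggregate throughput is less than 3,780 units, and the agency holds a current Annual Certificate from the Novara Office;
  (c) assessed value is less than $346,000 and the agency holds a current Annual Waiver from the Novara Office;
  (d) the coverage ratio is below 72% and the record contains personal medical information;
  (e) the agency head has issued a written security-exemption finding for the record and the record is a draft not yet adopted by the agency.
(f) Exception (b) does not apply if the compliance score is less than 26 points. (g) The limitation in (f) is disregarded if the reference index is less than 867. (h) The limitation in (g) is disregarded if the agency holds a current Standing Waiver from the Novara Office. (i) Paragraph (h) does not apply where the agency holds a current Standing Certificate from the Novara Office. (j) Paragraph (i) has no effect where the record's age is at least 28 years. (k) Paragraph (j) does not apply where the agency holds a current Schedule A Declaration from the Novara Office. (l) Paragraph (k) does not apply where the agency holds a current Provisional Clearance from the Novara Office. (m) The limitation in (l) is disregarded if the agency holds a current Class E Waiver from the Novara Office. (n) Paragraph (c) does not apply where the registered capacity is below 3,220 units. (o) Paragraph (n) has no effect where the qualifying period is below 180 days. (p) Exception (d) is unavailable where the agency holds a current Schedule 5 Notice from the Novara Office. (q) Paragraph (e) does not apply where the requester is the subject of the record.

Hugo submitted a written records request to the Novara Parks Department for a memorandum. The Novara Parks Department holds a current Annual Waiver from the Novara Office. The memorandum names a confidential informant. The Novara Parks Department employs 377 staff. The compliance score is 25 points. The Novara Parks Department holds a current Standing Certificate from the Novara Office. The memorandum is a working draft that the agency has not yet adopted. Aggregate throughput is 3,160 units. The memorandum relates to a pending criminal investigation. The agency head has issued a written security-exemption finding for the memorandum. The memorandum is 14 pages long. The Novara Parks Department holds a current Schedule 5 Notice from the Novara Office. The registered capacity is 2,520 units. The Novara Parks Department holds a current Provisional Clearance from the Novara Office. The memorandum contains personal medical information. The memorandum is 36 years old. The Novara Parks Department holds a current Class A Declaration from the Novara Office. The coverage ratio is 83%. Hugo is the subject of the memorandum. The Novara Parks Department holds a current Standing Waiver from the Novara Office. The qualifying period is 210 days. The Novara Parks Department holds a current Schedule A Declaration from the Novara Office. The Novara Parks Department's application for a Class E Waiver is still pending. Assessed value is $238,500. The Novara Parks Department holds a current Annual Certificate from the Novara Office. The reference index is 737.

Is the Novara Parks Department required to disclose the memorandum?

Exception (a) does not apply: the number of pages in the record is 14, not below 12.
All of (b)'s requirements are met (the memorandum names a confidential informant; aggregate throughput is 3,160 units, less than the 3,780 units limit; a current Annual Certificate is held). Turning to paragraphs (f)–(m): (f) operates — the compliance score is 25 points, less than the 26 points limit. (g) is triggered (the reference index is 737, less than the 867 limit), but is set aside by (h): (h) applies — a current Standing Waiver is held. (i) operates (a current Standing Certificate is held), but is itself disapplied by (j): (j) operates against (i): the record's age is 36 years, meeting the 28 years threshold. (k) would limit (j) — a current Schedule A Declaration is held — but (l) sets (k) aside: (l) operates against (k): a current Provisional Clearance is held. (m) does not operate here (the Class E Waiver is not current), so (l) stands. So (b) is unavailable.
All of (c)'s requirements are met (assessed value is $238,500, less than the $346,000 limit; a current Annual Waiver is held). However, paragraphs (n)–(o) must be considered: (n) is triggered — the registered capacity is 2,520 units, below the 3,220 units limit. (o), which would lift (n), is inapplicable — the qualifying period is 210 days, not below 180 days. Exception (c) does not apply.
Exception (d) requires that the coverage ratio is below 72%; but the coverage ratio is 83%, not below 72%, so (d) is unavailable.
Exception (e) is satisfied on its face — a written security-exemption finding has been issued; the memorandum is an unadopted draft. However, paragraph (q) must be considered: (q) operates against (e): Hugo is the subject of the memorandum. Exception (e) does not apply.
Every exception is unavailable, so the rule governs.

Yes — the Novara Parks Department must disclose the memorandum.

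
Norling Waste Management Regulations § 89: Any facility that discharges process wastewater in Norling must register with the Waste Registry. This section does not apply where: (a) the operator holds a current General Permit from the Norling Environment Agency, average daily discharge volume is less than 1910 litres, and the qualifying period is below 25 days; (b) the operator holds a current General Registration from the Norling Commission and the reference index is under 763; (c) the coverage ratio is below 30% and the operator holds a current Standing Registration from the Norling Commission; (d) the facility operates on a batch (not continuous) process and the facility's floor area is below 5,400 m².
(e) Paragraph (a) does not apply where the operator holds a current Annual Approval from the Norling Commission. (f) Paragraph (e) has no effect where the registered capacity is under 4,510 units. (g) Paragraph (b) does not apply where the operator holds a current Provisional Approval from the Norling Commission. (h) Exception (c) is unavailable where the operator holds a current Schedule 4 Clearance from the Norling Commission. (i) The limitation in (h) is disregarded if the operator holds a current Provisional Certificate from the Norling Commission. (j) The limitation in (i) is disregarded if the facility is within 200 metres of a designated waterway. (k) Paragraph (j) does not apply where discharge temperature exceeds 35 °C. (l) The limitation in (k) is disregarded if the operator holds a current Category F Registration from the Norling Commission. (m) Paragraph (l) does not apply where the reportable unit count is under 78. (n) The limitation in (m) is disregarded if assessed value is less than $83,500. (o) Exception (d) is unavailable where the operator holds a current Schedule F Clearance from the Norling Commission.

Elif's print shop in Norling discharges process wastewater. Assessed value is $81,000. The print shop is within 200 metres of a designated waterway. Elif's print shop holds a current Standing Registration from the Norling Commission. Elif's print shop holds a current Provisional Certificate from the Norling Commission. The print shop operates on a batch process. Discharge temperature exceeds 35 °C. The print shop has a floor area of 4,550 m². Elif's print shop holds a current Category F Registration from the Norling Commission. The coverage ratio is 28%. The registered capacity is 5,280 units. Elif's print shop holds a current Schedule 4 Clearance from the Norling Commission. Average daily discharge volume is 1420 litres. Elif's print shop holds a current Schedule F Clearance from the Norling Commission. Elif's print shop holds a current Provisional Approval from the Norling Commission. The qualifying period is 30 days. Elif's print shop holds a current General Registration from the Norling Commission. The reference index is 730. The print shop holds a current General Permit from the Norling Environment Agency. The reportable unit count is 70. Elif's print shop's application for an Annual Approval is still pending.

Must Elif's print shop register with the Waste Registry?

Yes — Elif's print shop must register with the Waste Registry.

Exception (a) requires that the qualifying period is below 25 days; but the qualifying period is 30 days, not below 25 days, so (a) is unavailable.
All of (b)'s requirements are met (a current General Registration is held; the reference index is 730, under the 763 limit). Turning to paragraph (g): (g) operates against (b): a current Provisional Approval is held. (b) is therefore removed.
Exception (c): the coverage ratio is 28%, below the 30% limit; a current Standing Registration is held — every condition holds. Turning to paragraphs (h)–(n): (h) is triggered — a current Schedule 4 Clearance is held. (i) would limit (h) — a current Provisional Certificate is held — but (j) sets (i) aside: (j) operates — the print shop is within 200 m of a designated waterway. (k) is triggered (discharge temperature exceeds 35 °C), but is overridden by (l): (l) operates against (k): a current Category F Registration is held. (m) would limit (l) — the reportable unit count is 70, under the 78 limit — but (n) sets (m) aside: (n) operates against (m): assessed value is $81,000, less than the $83,500 limit. (c) is therefore removed.
Exception (d): the facility operates on a batch process; the facility's floor area is 4,550 m², below the 5,400 m² limit — every condition holds. Turning to paragraph (o): (o) is triggered — a current Schedule F Clearance is held. Exception (d) does not apply.
Every exception is unavailable, so the rule governs.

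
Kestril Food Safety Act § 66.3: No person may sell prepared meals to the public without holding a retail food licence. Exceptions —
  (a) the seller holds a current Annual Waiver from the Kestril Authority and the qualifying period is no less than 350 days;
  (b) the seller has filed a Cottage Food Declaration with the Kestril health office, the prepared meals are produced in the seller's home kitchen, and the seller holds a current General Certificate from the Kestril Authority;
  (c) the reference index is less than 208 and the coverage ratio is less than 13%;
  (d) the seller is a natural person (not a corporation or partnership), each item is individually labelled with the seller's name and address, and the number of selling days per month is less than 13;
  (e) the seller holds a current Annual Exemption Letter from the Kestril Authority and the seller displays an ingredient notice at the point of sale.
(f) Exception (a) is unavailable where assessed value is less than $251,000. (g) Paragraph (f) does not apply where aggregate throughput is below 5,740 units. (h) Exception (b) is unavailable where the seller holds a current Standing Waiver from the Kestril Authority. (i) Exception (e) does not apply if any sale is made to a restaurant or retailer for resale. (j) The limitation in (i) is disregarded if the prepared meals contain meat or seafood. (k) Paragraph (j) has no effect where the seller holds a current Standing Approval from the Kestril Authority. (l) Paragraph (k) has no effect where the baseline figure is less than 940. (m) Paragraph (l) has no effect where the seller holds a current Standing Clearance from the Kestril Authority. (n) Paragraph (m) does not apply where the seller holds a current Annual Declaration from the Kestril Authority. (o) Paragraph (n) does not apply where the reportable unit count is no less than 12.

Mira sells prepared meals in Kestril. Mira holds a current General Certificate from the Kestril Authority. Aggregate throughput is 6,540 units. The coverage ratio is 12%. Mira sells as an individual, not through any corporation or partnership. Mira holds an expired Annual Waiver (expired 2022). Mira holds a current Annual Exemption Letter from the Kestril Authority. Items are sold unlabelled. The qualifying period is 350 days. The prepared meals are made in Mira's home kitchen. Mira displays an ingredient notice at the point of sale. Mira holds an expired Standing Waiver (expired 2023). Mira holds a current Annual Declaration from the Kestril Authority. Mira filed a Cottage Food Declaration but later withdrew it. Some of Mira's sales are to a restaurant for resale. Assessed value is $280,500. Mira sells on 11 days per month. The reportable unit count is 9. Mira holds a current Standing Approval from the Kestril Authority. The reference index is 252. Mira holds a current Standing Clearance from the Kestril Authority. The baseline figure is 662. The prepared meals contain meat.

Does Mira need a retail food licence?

Exception (a) requires that the seller holds a current Annual Waiver from the Kestril Authority; but the Annual Waiver is not current, so (a) is unavailable.
Exception (b) requires that the seller has filed a Cottage Food Declaration with the Kestril health office; but the Cottage Food Declaration was withdrawn, so (b) is unavailable.
Exception (c) requires that the reference index is less than 208; but the reference index is 252, not less than 208, so (c) is unavailable.
Exception (d) fails — items are sold unlabelled.
Exception (e) is satisfied on its face — a current Annual Exemption Letter is held; an ingredient notice is displayed. Applying paragraphs (i)–(o): (i) would limit (e) — some sales are to a restaurant for resale — but (j) sets (i) aside: (j) operates — the prepared meals contain meat. (k) is triggered (a current Standing Approval is held), but yields to (l): (l) is triggered — the baseline figure is 662, less than the 940 limit. (m) operates (a current Standing Clearance is held), but yields to (n): (n) is triggered — a current Annual Declaration is held. (o) is not triggered (the reportable unit count is 9, short of 12), so (n) stands. So (e) applies.

No — exception (e) applies; Mira is not required to hold a retail food licence.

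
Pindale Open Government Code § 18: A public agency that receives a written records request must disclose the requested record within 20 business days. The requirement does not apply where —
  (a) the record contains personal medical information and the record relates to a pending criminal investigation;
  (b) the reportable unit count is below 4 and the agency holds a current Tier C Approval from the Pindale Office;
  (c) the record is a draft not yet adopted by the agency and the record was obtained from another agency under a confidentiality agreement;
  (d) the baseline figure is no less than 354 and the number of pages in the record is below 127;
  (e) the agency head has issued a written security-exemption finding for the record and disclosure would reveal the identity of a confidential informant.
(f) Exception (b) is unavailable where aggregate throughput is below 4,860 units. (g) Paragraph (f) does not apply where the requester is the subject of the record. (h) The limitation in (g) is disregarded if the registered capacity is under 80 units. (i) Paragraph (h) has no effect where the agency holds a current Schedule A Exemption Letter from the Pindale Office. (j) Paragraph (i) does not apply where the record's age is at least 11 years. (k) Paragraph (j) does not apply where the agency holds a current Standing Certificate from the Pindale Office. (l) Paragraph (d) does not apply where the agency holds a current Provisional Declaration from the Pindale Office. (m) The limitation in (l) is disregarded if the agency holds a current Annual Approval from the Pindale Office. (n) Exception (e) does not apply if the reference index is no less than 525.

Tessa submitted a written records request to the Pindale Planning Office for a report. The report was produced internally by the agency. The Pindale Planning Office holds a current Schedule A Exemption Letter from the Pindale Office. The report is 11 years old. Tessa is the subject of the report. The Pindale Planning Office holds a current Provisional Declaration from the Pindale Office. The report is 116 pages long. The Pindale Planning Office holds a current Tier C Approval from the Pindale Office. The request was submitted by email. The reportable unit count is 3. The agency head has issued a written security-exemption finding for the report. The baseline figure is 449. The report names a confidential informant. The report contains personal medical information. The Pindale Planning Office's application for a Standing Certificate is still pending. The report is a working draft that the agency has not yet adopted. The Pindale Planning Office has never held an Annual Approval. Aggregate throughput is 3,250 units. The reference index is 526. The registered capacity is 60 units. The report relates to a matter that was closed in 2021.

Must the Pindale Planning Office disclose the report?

Exception (a) fails — the report relates to a closed matter.
Exception (b)'s conditions are all satisfied: the reportable unit count is 3, below the 4 limit; a current Tier C Approval is held. Turning to paragraphs (f)–(k): (f) is triggered — aggregate throughput is 3,250 units, below the 4,860 units limit. (g) is triggered (Tessa is the subject of the report), but yields to (h): (h) operates against (g): the registered capacity is 60 units, under the 80 units limit. (i) would limit (h) — a current Schedule A Exemption Letter is held — but (j) sets (i) aside: (j) is triggered — the record's age is 11 years, meeting the 11 years threshold. (k) is not engaged (no current Standing Certificate is held), so (j) stands. (b) is therefore removed.
Exception (c) does not apply: the report was produced internally.
Exception (d): the baseline figure is 449, meeting the 354 threshold; the number of pages in the record is 116, below the 127 limit — every condition holds. But: (l) is triggered — a current Provisional Declaration is held. (m), which would lift (l), is not engaged — the Annual Approval is not current. So (d) is unavailable.
Exception (e) is satisfied on its face — a written security-exemption finding has been issued; the report names a confidential informant. But applying paragraph (n): (n) applies — the reference index is 526, meeting the 525 threshold. So (e) is unavailable.
No exception applies. The general rule governs.

Yes — the Pindale Planning Office must disclose the report.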